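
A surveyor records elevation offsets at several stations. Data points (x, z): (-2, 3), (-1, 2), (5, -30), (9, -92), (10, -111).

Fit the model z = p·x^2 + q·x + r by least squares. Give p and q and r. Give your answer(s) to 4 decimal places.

p = -0.9573, q = -1.7958, r = 2.3412

From the data, Σx^2·x^2 = 17203, Σx^2·x = 1845, Σx^2 = 211, Σx·x = 211, Σx = 21, Σ1 = 5.
And Σx^2·z = -19288, Σx·z = -2096, Σz = -228.
Normal equations: [[17203, 1845, 211]; [1845, 211, 21]; [211, 21, 5]]·[p, q, r]ᵀ = [-19288, -2096, -228]ᵀ.
Inverting the 3×3 Gram matrix, [p, q, r]ᵀ = [-29855/31186, -56003/31186, 36506/15593]ᵀ.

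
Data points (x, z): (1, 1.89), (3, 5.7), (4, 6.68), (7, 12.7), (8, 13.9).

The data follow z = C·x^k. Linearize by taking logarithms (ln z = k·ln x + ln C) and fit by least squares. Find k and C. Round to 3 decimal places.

Taking logs, ln z = k·ln x + ln C, so regress ln z on ln x.
Σln x = 6.5103, Σ(ln x)² = 11.2394, Σln z = 9.4497, Σln x·ln z = 14.9634.
Equations: 11.2394·k + 6.5103·ln C = 14.9634;  6.5103·k + 5·ln C = 9.4497.
Slope k = (n·Σln x·ln z − Σln x·Σln z)/(n·Σ(ln x)² − (Σln x)²) = (5·14.9634 − 6.5103·9.4497)/13.8136 = 0.96264; ln C = (Σln z − k·Σln x)/n = 0.63653, so C = exp(0.63653) = 1.88991.

k = 0.963, C = 1.890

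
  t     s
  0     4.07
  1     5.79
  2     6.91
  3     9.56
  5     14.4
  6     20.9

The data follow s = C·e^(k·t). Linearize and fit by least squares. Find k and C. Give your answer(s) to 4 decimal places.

k = 0.2599, C = 4.2201

Taking logs, ln s = k·t + ln C, so regress ln s on t.
Σt = 17.0000, Σ(t)² = 75.0000, Σln s = 13.0573, Σt·ln s = 43.9695.
Normal system: [[75.0000, 17.0000]; [17.0000, 6]]·[k, ln C]ᵀ = [43.9695, 13.0573]ᵀ.
Slope k = (n·Σt·ln s − Σt·Σln s)/(n·Σ(t)² − (Σt)²) = (6·43.9695 − 17.0000·13.0573)/161.0000 = 0.25989; ln C = (Σln s − k·Σt)/n = 1.43986, so C = exp(1.43986) = 4.22010.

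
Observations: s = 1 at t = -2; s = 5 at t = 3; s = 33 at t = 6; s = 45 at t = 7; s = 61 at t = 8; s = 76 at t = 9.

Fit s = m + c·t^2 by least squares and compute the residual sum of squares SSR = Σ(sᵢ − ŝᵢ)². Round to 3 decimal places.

Entries of XᵀX: Σ1 = 6, Σt^2 = 243, Σt^2·t^2 = 14451.
For Xᵀs: Σs = 221, Σt^2·s = 13502.
So XᵀX·[m, c]ᵀ = Xᵀs: [[6, 243]; [243, 14451]]·[m, c]ᵀ = [221, 13502]ᵀ.
det = 6·14451 − 243² = 27657.
m = (221·14451 − 243·13502)/27657 = -29105/9219; c = (6·13502 − 243·221)/27657 = 9103/9219.
Residuals: 1912/9219, -961/1317, 5624/9219, -2087/9219, 8872/9219, -7594/9219; SSR = 24002/9219.

SSR = 2.604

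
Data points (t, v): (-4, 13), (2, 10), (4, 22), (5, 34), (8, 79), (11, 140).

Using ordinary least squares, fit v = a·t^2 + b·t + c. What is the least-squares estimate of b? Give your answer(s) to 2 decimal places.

The normal equations are: 19890·a + 1976·b + 246·c = 23446;  1976·a + 246·b + 26·c = 2398;  246·a + 26·b + 6·c = 298.
Row-reducing yields a = 4900/4791, b = 10538/7985, c = 48271/23955.

b = 1.32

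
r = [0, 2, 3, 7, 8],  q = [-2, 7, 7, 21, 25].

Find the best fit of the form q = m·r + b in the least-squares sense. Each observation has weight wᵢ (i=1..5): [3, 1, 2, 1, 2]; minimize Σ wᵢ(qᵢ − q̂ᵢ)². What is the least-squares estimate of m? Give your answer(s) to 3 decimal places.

Compute the Gram sums: Σwᵢ·r·r = 199, Σwᵢ·r = 31, Σwᵢ·1 = 9.
For XᵀWq: Σwᵢ·r·q = 603, Σwᵢ·q = 86.
Normal equations: [[199, 31]; [31, 9]]·[m, b]ᵀ = [603, 86]ᵀ.
Δ = 199·9 − 31² = 830.
m = (603·9 − 31·86)/830 = 2761/830; b = (199·86 − 31·603)/830 = -1579/830.

m = 3.327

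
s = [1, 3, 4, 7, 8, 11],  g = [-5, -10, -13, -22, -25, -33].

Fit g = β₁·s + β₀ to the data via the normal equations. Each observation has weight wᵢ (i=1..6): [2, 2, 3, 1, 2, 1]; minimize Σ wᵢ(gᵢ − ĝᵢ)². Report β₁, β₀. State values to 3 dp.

β₁ = -2.862, β₀ = -1.768

From the data, Σwᵢ·s·s = 366, Σwᵢ·s = 54, Σwᵢ·1 = 11.
Right-hand side: Σwᵢ·s·g = -1143, Σwᵢ·g = -174.
AᵀWA·[β₁, β₀]ᵀ = AᵀWg becomes [[366, 54]; [54, 11]]·[β₁, β₀]ᵀ = [-1143, -174]ᵀ.
det = 366·11 − 54² = 1110.
β₁ = ((-1143)·11 − 54·(-174))/1110 = -1059/370; β₀ = (366·(-174) − 54·(-1143))/1110 = -327/185.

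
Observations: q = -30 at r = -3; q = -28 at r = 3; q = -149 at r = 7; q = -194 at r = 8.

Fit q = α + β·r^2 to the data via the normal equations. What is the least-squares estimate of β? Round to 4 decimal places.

Compute the Gram sums: Σ1 = 4, Σr^2 = 131, Σr^2·r^2 = 6659.
For Aᵀq: Σq = -401, Σr^2·q = -20239.
AᵀA·[α, β]ᵀ = Aᵀq becomes [[4, 131]; [131, 6659]]·[α, β]ᵀ = [-401, -20239]ᵀ.
Δ = 4·6659 − 131² = 9475.
α = ((-401)·6659 − 131·(-20239))/9475 = -2; β = (4·(-20239) − 131·(-401))/9475 = -3.

β = -3.0000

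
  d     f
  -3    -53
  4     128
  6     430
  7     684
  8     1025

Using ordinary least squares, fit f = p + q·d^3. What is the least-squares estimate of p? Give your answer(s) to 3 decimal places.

p = -0.174

Entries of AᵀA: Σ1 = 5, Σd^3 = 1108, Σd^3·d^3 = 431274.
Moment sums: Σf = 2214, Σd^3·f = 861915.
So AᵀA·[p, q]ᵀ = Aᵀf: [[5, 1108]; [1108, 431274]]·[p, q]ᵀ = [2214, 861915]ᵀ.
det = 5·431274 − 1108² = 928706.
p = (2214·431274 − 1108·861915)/928706 = -1104/6361; q = (5·861915 − 1108·2214)/928706 = 25431/12722.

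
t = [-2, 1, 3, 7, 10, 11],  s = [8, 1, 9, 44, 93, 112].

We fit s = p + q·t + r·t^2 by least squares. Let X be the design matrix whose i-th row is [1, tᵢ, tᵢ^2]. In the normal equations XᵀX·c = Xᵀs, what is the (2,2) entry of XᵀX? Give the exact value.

Row 2 ↔ basis t, column 2 ↔ basis t, so (XᵀX)_{2,2} = Σᵢ (t)·(t) = (-2)·(-2) + (1)·(1) + (3)·(3) + (7)·(7) + (10)·(10) + (11)·(11) = 284.

284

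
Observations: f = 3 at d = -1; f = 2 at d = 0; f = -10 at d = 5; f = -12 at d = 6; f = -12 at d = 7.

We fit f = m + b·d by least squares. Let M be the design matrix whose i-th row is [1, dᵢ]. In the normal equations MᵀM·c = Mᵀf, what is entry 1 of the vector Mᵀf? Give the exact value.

-29

Entry 1 ↔ basis 1, so (Mᵀf)_{1} = Σᵢ fᵢ = (1)·(3) + (1)·(2) + (1)·(-10) + (1)·(-12) + (1)·(-12) = -29.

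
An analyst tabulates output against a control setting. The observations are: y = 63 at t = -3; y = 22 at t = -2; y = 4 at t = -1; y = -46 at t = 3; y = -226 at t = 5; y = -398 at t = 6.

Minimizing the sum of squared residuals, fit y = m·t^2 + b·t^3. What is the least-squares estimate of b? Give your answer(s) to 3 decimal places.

b = -2.013

The normal equations are: 2100·m + 10868·b = -19733;  10868·m + 63804·b = -117341.
(Σt^2·t^2 = 2100, Σt^2·t^3 = 10868, Σt^3·t^3 = 63804, Σt^2·y = -19733, Σt^3·y = -117341.)
Δ = 2100·63804 − 10868² = 15874976.
m = ((-19733)·63804 − 10868·(-117341))/15874976 = 155939/152644; b = (2100·(-117341) − 10868·(-19733))/15874976 = -998683/496093.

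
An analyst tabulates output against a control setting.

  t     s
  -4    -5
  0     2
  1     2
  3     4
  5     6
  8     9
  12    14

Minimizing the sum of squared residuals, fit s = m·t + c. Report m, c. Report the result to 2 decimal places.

XᵀX·[m, c]ᵀ = Xᵀs reads: 259·m + 25·c = 304;  25·m + 7·c = 32.
(Σt·t = 259, Σt = 25, Σ1 = 7, Σt·s = 304, Σs = 32.)
det = 259·7 − 25² = 1188.
m = (304·7 − 25·32)/1188 = 332/297; c = (259·32 − 25·304)/1188 = 172/297.

m = 1.12, c = 0.58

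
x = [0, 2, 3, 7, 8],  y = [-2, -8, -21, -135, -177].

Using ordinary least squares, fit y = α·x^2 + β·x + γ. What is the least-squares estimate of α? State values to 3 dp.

α = -3.107

Forming MᵀM = [[6594, 890, 126]; [890, 126, 20]; [126, 20, 5]] and Mᵀy = [-18164, -2440, -343]ᵀ gives MᵀM·[α, β, γ]ᵀ = Mᵀy.
Inverting the 3×3 Gram matrix, [α, β, γ]ᵀ = [-1889/608, 1735/608, -523/304]ᵀ.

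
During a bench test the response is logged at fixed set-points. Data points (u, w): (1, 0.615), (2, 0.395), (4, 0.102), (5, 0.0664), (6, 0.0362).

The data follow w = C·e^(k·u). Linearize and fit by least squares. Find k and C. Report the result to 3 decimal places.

k = -0.577, C = 1.141

Linearized form: ln w = k·u + ln C. From the 5 transformed points,
Σu = 18.0000, Σ(u)² = 82.0000, Σln w = -9.7285, Σu·ln w = -44.9475.
Equations: 82.0000·k + 18.0000·ln C = -44.9475;  18.0000·k + 5·ln C = -9.7285.
Slope k = (n·Σu·ln w − Σu·Σln w)/(n·Σ(u)² − (Σu)²) = (5·-44.9475 − 18.0000·-9.7285)/86.0000 = -0.57702; ln C = (Σln w − k·Σu)/n = 0.13156, so C = exp(0.13156) = 1.14061.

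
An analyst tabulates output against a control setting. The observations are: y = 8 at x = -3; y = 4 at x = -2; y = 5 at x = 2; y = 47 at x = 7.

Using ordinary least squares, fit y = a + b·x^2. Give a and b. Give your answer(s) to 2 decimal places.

a = 0.31, b = 0.95

The normal equations are: 4·a + 66·b = 64;  66·a + 2514·b = 2411.
Determinant 4·2514 − 66² = 5700.
a = (64·2514 − 66·2411)/5700 = 59/190; b = (4·2411 − 66·64)/5700 = 271/285.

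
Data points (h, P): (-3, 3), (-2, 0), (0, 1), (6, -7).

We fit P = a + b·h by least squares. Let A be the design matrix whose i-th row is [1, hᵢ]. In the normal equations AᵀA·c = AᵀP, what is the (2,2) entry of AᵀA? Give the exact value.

49

Row 2 ↔ basis h, column 2 ↔ basis h, so (AᵀA)_{2,2} = Σᵢ (h)·(h) = (-3)·(-3) + (-2)·(-2) + (0)·(0) + (6)·(6) = 49.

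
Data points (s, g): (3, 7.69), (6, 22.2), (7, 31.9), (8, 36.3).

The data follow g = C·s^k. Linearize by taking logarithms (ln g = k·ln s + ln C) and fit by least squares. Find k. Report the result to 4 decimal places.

Let Y = ln g. Fitting Y = k·ln s + ln C by least squares:
XᵀX = [[12.5280, 6.9157]; [6.9157, 4]], rhs = [22.0026, 12.1944]ᵀ  (here Σln s = 6.9157, Σ(ln s)² = 12.5280, Σln g = 12.1944, Σln s·ln g = 22.0026).
Δ = 12.5280·4 − (6.9157)² = 2.2847; k = (22.0026·4 − 6.9157·12.1944)/2.2847 = 1.60938, ln C = (12.5280·12.1944 − 6.9157·22.0026)/2.2847 = 0.26610.

k = 1.6094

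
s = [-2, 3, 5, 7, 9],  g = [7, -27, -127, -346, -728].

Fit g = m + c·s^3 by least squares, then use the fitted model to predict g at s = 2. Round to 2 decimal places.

ĝ = -9.43

The normal system AᵀA·[m, c]ᵀ = Aᵀg is [[5, 1216]; [1216, 665508]]·[m, c]ᵀ = [-1221, -666050]ᵀ.
Eliminating c: 665508·(row 1) − 1216·(row 2) gives 1848884·m = 665508·(-1221) − 1216·(-666050) = -2668468, so m = -667117/462221.
Then c = ((-666050) − 1216·(-667117/462221))/665508 = -922757/924442.
At s = 2: ĝ = (-667117/462221)·(1) + (-922757/924442)·(8) = -4358145/462221.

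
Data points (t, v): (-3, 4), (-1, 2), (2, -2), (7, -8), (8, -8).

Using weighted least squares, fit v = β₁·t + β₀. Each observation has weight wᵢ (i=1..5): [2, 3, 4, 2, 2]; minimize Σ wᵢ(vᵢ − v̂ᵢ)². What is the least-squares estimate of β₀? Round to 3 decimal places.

β₀ = 0.565

From the data, Σwᵢ·t·t = 263, Σwᵢ·t = 29, Σwᵢ·1 = 13.
And Σwᵢ·t·v = -286, Σwᵢ·v = -26.
Normal equations: [[263, 29]; [29, 13]]·[β₁, β₀]ᵀ = [-286, -26]ᵀ.
Eliminating β₀: 13·(row 1) − 29·(row 2) gives 2578·β₁ = 13·(-286) − 29·(-26) = -2964, so β₁ = -1482/1289.
Then β₀ = ((-26) − 29·(-1482/1289))/13 = 728/1289.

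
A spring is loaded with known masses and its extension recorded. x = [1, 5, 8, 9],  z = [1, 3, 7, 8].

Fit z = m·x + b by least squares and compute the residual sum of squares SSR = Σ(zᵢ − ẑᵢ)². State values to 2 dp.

SSR = 1.59

Normal-equation sums: Σx·x = 171, Σx = 23, Σ1 = 4.
And Σx·z = 144, Σz = 19.
So MᵀM·[m, b]ᵀ = Mᵀz: [[171, 23]; [23, 4]]·[m, b]ᵀ = [144, 19]ᵀ.
Eliminating b: 4·(row 1) − 23·(row 2) gives 155·m = 4·144 − 23·19 = 139, so m = 139/155.
Then b = (19 − 23·(139/155))/4 = -63/155.
Residuals: 79/155, -167/155, 36/155, 52/155; SSR = 246/155.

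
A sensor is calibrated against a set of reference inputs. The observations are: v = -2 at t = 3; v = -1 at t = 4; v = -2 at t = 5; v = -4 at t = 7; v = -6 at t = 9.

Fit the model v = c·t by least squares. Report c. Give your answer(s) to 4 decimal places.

c = -0.5667

The normal equations are: 180·c = -102.
c = (-102)/180 = -0.566667.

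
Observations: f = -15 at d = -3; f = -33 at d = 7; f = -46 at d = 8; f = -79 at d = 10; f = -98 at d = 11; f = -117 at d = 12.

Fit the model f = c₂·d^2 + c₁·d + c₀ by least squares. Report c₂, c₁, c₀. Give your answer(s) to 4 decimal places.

c₂ = -1.0056, c₁ = 2.1767, c₀ = 0.6296

From the data, Σd^2·d^2 = 51955, Σd^2·d = 4887, Σd^2 = 487, Σd·d = 487, Σd = 45, Σ1 = 6.
Right-hand side: Σd^2·f = -41302, Σd·f = -3826, Σf = -388.
Inverting the 3×3 Gram matrix, [c₂, c₁, c₀]ᵀ = [-125885/125183, 272491/125183, 78816/125183]ᵀ.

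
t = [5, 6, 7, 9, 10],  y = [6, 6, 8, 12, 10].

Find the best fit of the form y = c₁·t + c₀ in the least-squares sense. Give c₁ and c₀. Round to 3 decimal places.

The normal equations are: 291·c₁ + 37·c₀ = 330;  37·c₁ + 5·c₀ = 42.
Eliminating c₀: 5·(row 1) − 37·(row 2) gives 86·c₁ = 5·330 − 37·42 = 96, so c₁ = 48/43.
Then c₀ = (42 − 37·(48/43))/5 = 6/43.

c₁ = 1.116, c₀ = 0.140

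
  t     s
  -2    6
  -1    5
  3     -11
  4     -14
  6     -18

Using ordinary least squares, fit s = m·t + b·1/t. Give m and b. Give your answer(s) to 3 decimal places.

m = -3.104, b = -1.822

Sums needed: Σt·t = 66, Σt·1/t = 5, Σ1/t·1/t = 209/144.
For Mᵀs: Σt·s = -214, Σ1/t·s = -109/6.
Δ = 66·(209/144) − 5² = 1699/24.
m = ((-214)·(209/144) − 5·(-109/6))/(1699/24) = -15823/5097; b = (66·(-109/6) − 5·(-214))/(1699/24) = -3096/1699.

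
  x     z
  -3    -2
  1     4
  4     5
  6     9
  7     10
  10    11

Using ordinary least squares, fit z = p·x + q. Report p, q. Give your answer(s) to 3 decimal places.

Compute the Gram sums: Σx·x = 211, Σx = 25, Σ1 = 6.
Right-hand side: Σx·z = 264, Σz = 37.
So AᵀA·[p, q]ᵀ = Aᵀz: [[211, 25]; [25, 6]]·[p, q]ᵀ = [264, 37]ᵀ.
det = 211·6 − 25² = 641.
p = (264·6 − 25·37)/641 = 659/641; q = (211·37 − 25·264)/641 = 1207/641.

p = 1.028, q = 1.883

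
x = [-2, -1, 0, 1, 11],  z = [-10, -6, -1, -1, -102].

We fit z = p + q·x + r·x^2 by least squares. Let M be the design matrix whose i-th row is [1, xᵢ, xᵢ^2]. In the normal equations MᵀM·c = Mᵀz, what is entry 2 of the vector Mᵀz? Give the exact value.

Entry 2 ↔ basis x, so (Mᵀz)_{2} = Σᵢ (x)·zᵢ = (-2)·(-10) + (-1)·(-6) + (0)·(-1) + (1)·(-1) + (11)·(-102) = -1097.

-1097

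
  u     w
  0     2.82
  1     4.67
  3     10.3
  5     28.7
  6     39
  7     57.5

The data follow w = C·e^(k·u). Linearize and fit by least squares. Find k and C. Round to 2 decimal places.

Linearized form: ln w = k·u + ln C. From the 6 transformed points,
Over the data: Σu = 22.0000, Σ(u)² = 120.0000, Σln w = 15.9823, Σu·ln w = 75.6659.
Normal system: [[120.0000, 22.0000]; [22.0000, 6]]·[k, ln C]ᵀ = [75.6659, 15.9823]ᵀ.
Slope k = (n·Σu·ln w − Σu·Σln w)/(n·Σ(u)² − (Σu)²) = (6·75.6659 − 22.0000·15.9823)/236.0000 = 0.43384; ln C = (Σln w − k·Σu)/n = 1.07298, so C = exp(1.07298) = 2.92408.

k = 0.43, C = 2.92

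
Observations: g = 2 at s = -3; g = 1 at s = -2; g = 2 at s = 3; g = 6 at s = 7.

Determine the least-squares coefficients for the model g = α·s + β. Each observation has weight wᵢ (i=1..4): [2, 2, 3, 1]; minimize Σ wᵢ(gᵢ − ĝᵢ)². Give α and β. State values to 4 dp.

α = 0.3128, β = 2.0154

Forming XᵀWX = [[102, 6]; [6, 8]] and XᵀWg = [44, 18]ᵀ gives XᵀWX·[α, β]ᵀ = XᵀWg.
det = 102·8 − 6² = 780.
α = (44·8 − 6·18)/780 = 61/195; β = (102·18 − 6·44)/780 = 131/65.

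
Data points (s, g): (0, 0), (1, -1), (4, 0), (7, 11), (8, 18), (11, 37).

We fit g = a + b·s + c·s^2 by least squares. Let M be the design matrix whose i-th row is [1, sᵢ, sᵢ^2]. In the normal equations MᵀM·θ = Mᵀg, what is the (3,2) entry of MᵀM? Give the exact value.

Row 3 ↔ basis s^2, column 2 ↔ basis s, so (MᵀM)_{3,2} = Σᵢ (s^2)·(s) = (0)·(0) + (1)·(1) + (16)·(4) + (49)·(7) + (64)·(8) + (121)·(11) = 2251.

2251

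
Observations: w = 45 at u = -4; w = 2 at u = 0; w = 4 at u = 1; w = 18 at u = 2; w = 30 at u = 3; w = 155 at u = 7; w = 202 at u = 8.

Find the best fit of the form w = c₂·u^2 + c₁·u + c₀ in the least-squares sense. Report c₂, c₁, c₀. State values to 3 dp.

Normal-equation sums: Σu^2·u^2 = 6851, Σu^2·u = 827, Σu^2 = 143, Σu·u = 143, Σu = 17, Σ1 = 7.
Moment sums: Σu^2·w = 21589, Σu·w = 2651, Σw = 456.
So MᵀM·[c₂, c₁, c₀]ᵀ = Mᵀw: [[6851, 827, 143]; [827, 143, 17]; [143, 17, 7]]·[c₂, c₁, c₀]ᵀ = [21589, 2651, 456]ᵀ.
Row-reducing yields c₂ = 1777735/593538, c₁ = 27085/25806, c₀ = 139214/98923.

c₂ = 2.995, c₁ = 1.050, c₀ = 1.407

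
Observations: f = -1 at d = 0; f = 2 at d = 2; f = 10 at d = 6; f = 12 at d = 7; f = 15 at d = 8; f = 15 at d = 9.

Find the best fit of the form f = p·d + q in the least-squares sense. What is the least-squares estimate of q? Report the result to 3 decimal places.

q = -1.300

With design matrix A, AᵀA = [[234, 32]; [32, 6]] and Aᵀf = [403, 53]ᵀ.
Eliminating q: 6·(row 1) − 32·(row 2) gives 380·p = 6·403 − 32·53 = 722, so p = 19/10.
Then q = (53 − 32·(19/10))/6 = -13/10.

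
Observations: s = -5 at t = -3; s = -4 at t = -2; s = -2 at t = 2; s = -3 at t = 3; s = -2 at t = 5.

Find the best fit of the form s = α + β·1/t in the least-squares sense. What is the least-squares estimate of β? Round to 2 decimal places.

Sums needed: Σ1 = 5, Σ1/t = 1/5, Σ1/t·1/t = 343/450.
And Σs = -16, Σ1/t·s = 19/15.
Determinant 5·(343/450) − (1/5)² = 1697/450.
α = ((-16)·(343/450) − (1/5)·(19/15))/(1697/450) = -5602/1697; β = (5·(19/15) − (1/5)·(-16))/(1697/450) = 4290/1697.

β = 2.53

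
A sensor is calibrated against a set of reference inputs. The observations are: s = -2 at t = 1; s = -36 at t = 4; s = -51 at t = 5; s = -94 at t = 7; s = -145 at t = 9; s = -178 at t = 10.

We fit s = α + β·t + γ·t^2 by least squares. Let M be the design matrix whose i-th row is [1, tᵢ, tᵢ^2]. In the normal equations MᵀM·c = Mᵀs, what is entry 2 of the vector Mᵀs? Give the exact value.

-4144

Entry 2 ↔ basis t, so (Mᵀs)_{2} = Σᵢ (t)·sᵢ = (1)·(-2) + (4)·(-36) + (5)·(-51) + (7)·(-94) + (9)·(-145) + (10)·(-178) = -4144.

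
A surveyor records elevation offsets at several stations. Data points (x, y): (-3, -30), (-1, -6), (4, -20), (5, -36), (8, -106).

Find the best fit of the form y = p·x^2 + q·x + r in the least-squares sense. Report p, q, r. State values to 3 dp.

Setting ∂/∂p … = 0 gives: 5059·p + 673·q + 115·r = -8280;  673·p + 115·q + 13·r = -1012;  115·p + 13·q + 5·r = -198.
Row-reducing yields p = -36437/17544, q = 3553/1032, r = -2289/2924.

p = -2.077, q = 3.443, r = -0.783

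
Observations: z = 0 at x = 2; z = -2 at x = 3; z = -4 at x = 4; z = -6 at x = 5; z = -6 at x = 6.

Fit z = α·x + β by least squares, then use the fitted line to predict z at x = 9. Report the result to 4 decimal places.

ẑ = -11.6000

Normal-equation sums: Σx·x = 90, Σx = 20, Σ1 = 5.
Right-hand side: Σx·z = -88, Σz = -18.
AᵀA·[α, β]ᵀ = Aᵀz becomes [[90, 20]; [20, 5]]·[α, β]ᵀ = [-88, -18]ᵀ.
Δ = 90·5 − 20² = 50.
α = ((-88)·5 − 20·(-18))/50 = -8/5; β = (90·(-18) − 20·(-88))/50 = 14/5.
At x = 9: ẑ = (-8/5)·(9) + (14/5)·(1) = -58/5.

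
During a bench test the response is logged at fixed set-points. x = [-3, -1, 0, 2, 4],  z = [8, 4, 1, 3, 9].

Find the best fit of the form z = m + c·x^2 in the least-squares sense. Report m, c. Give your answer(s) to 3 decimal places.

Normal-equation sums: Σ1 = 5, Σx^2 = 30, Σx^2·x^2 = 354.
And Σz = 25, Σx^2·z = 232.
Δ = 5·354 − 30² = 870.
m = (25·354 − 30·232)/870 = 63/29; c = (5·232 − 30·25)/870 = 41/87.

m = 2.172, c = 0.471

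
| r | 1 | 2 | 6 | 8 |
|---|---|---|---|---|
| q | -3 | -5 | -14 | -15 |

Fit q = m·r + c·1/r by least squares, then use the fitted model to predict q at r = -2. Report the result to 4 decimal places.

The normal system AᵀA·[m, c]ᵀ = Aᵀq is [[105, 4]; [4, 745/576]]·[m, c]ᵀ = [-217, -233/24]ᵀ.
Δ = 105·(745/576) − 4² = 23003/192.
m = ((-217)·(745/576) − 4·(-233/24))/(23003/192) = -139297/69009; c = (105·(-233/24) − 4·(-217))/(23003/192) = -29064/23003.
At r = -2: q̂ = (-139297/69009)·(-2) + (-29064/23003)·(-1/2) = 322190/69009.

q̂ = 4.6688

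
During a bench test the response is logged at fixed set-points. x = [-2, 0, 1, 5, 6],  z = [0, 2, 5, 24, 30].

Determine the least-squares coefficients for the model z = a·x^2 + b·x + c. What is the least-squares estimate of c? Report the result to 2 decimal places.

c = 2.37

Normal-equation sums: Σx^2·x^2 = 1938, Σx^2·x = 334, Σx^2 = 66, Σx·x = 66, Σx = 10, Σ1 = 5.
Right-hand side: Σx^2·z = 1685, Σx·z = 305, Σz = 61.
Normal equations: [[1938, 334, 66]; [334, 66, 10]; [66, 10, 5]]·[a, b, c]ᵀ = [1685, 305, 61]ᵀ.
Row-reducing yields a = 4381/10336, b = 21881/10336, c = 6127/2584.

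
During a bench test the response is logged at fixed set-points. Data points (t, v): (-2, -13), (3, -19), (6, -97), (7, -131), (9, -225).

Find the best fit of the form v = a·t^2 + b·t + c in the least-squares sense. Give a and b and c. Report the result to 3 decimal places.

Entries of XᵀX: Σt^2·t^2 = 10355, Σt^2·t = 1307, Σt^2 = 179, Σt·t = 179, Σt = 23, Σ1 = 5.
Moment sums: Σt^2·v = -28359, Σt·v = -3555, Σv = -485.
Row-reducing yields a = -5716/1911, b = 82/49, c = 4555/1911.

a = -2.991, b = 1.673, c = 2.384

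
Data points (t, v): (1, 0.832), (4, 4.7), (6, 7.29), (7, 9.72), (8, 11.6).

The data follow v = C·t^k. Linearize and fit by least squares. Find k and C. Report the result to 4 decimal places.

Linearized form: ln v = k·ln t + ln C. From the 5 transformed points,
Σln t = 7.2034, Σ(ln t)² = 13.2429, Σln v = 8.0753, Σln t·ln v = 15.2268.
Equations: 13.2429·k + 7.2034·ln C = 15.2268;  7.2034·k + 5·ln C = 8.0753.
Δ = 13.2429·5 − (7.2034)² = 14.3252; k = (15.2268·5 − 7.2034·8.0753)/14.3252 = 1.25402, ln C = (13.2429·8.0753 − 7.2034·15.2268)/14.3252 = -0.19157, so C = exp(-0.19157) = 0.82566.

k = 1.2540, C = 0.8257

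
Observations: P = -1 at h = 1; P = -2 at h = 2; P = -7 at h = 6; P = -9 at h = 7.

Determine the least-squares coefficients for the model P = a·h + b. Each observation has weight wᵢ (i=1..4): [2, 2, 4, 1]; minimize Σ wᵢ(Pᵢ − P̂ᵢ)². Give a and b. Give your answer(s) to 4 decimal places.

a = -1.2620, b = 0.4105

Sums needed: Σwᵢ·h·h = 203, Σwᵢ·h = 37, Σwᵢ·1 = 9.
Moment sums: Σwᵢ·h·P = -241, Σwᵢ·P = -43.
XᵀWX·[a, b]ᵀ = XᵀWP becomes [[203, 37]; [37, 9]]·[a, b]ᵀ = [-241, -43]ᵀ.
det = 203·9 − 37² = 458.
a = ((-241)·9 − 37·(-43))/458 = -289/229; b = (203·(-43) − 37·(-241))/458 = 94/229.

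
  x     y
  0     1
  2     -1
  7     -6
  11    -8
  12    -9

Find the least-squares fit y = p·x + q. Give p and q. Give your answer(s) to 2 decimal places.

The normal equations are: 318·p + 32·q = -240;  32·p + 5·q = -23.
Eliminating q: 5·(row 1) − 32·(row 2) gives 566·p = 5·(-240) − 32·(-23) = -464, so p = -232/283.
Then q = ((-23) − 32·(-232/283))/5 = 183/283.

p = -0.82, q = 0.65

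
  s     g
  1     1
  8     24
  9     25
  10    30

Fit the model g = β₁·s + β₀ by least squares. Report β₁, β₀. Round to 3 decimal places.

β₁ = 3.160, β₀ = -2.120

XᵀX·[β₁, β₀]ᵀ = Xᵀg reads: 246·β₁ + 28·β₀ = 718;  28·β₁ + 4·β₀ = 80.
(Σs·s = 246, Σs = 28, Σ1 = 4, Σs·g = 718, Σg = 80.)
Eliminating β₀: 4·(row 1) − 28·(row 2) gives 200·β₁ = 4·718 − 28·80 = 632, so β₁ = 79/25.
Then β₀ = (80 − 28·(79/25))/4 = -53/25.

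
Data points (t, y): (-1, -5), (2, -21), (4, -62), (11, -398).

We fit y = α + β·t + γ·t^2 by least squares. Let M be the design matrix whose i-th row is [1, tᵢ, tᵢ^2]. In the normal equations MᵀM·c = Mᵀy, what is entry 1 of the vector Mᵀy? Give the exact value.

Entry 1 ↔ basis 1, so (Mᵀy)_{1} = Σᵢ yᵢ = (1)·(-5) + (1)·(-21) + (1)·(-62) + (1)·(-398) = -486.

-486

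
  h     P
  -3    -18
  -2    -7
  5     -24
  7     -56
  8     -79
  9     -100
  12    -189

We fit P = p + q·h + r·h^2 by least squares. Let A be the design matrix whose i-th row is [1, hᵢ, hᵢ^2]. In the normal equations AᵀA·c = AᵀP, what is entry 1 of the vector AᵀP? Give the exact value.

Entry 1 ↔ basis 1, so (AᵀP)_{1} = Σᵢ Pᵢ = (1)·(-18) + (1)·(-7) + (1)·(-24) + (1)·(-56) + (1)·(-79) + (1)·(-100) + (1)·(-189) = -473.

-473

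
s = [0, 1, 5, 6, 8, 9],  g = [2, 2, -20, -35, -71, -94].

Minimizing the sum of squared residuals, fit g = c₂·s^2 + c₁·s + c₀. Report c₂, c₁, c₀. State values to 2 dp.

c₂ = -1.54, c₁ = 3.26, c₀ = 1.30

The normal system MᵀM·[c₂, c₁, c₀]ᵀ = Mᵀg is [[12579, 1583, 207]; [1583, 207, 29]; [207, 29, 6]]·[c₂, c₁, c₀]ᵀ = [-13916, -1722, -216]ᵀ.
Inverting the 3×3 Gram matrix, [c₂, c₁, c₀]ᵀ = [-111227/72300, 15731/4820, 47017/36150]ᵀ.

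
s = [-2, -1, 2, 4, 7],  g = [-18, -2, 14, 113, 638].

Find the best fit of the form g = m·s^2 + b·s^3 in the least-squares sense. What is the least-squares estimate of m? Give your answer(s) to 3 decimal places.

m = -0.723

From the data, Σs^2·s^2 = 2690, Σs^2·s^3 = 17830, Σs^3·s^3 = 121874.
Moment sums: Σs^2·g = 33052, Σs^3·g = 226324.
Eliminating b: 121874·(row 1) − 17830·(row 2) gives 9932160·m = 121874·33052 − 17830·226324 = -7177472, so m = -56074/77595.
Then b = (226324 − 17830·(-56074/77595))/121874 = 30460/15519.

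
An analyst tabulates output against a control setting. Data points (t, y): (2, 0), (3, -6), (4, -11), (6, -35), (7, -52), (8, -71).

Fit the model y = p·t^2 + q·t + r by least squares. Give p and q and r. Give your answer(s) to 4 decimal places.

p = -1.5357, q = 3.6071, r = -1.6429

Setting ∂/∂p … = 0 gives: 8146·p + 1170·q + 178·r = -8582;  1170·p + 178·q + 30·r = -1204;  178·p + 30·q + 6·r = -175.
Inverting the 3×3 Gram matrix, [p, q, r]ᵀ = [-43/28, 101/28, -23/14]ᵀ.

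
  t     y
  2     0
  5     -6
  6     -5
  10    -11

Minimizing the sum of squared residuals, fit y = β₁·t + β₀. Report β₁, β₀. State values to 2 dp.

Entries of XᵀX: Σt·t = 165, Σt = 23, Σ1 = 4.
Moment sums: Σt·y = -170, Σy = -22.
Normal equations: [[165, 23]; [23, 4]]·[β₁, β₀]ᵀ = [-170, -22]ᵀ.
Eliminating β₀: 4·(row 1) − 23·(row 2) gives 131·β₁ = 4·(-170) − 23·(-22) = -174, so β₁ = -174/131.
Then β₀ = ((-22) − 23·(-174/131))/4 = 280/131.

β₁ = -1.33, β₀ = 2.14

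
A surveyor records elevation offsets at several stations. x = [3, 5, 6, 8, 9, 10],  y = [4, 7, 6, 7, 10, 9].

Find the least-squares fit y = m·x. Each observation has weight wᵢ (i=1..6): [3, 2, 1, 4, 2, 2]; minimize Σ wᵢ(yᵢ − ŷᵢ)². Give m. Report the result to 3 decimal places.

The normal equations are: 731·m = 726.
Hence m = 726 / 731 ≈ 0.99316.

m = 0.993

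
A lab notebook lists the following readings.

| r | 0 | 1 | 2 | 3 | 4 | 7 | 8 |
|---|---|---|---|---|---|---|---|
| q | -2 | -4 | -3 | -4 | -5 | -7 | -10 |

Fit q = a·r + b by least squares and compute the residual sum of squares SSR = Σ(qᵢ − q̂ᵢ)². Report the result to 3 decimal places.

From the data, Σr·r = 143, Σr = 25, Σ1 = 7.
And Σr·q = -171, Σq = -35.
MᵀM·[a, b]ᵀ = Mᵀq becomes [[143, 25]; [25, 7]]·[a, b]ᵀ = [-171, -35]ᵀ.
Δ = 143·7 − 25² = 376.
a = ((-171)·7 − 25·(-35))/376 = -161/188; b = (143·(-35) − 25·(-171))/376 = -365/188.
Residuals: -11/188, -113/94, 123/188, 24/47, 69/188, 44/47, -227/188; SSR = 433/94.

SSR = 4.606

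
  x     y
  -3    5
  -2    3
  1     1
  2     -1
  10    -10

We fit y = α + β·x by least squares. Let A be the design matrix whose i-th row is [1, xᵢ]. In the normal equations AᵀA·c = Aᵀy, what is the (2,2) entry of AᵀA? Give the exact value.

Row 2 ↔ basis x, column 2 ↔ basis x, so (AᵀA)_{2,2} = Σᵢ (x)·(x) = (-3)·(-3) + (-2)·(-2) + (1)·(1) + (2)·(2) + (10)·(10) = 118.

118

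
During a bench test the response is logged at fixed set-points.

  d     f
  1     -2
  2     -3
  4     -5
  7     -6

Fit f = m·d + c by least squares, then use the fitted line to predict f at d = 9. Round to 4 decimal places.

Sums needed: Σd·d = 70, Σd = 14, Σ1 = 4.
Moment sums: Σd·f = -70, Σf = -16.
So AᵀA·[m, c]ᵀ = Aᵀf: [[70, 14]; [14, 4]]·[m, c]ᵀ = [-70, -16]ᵀ.
det = 70·4 − 14² = 84.
m = ((-70)·4 − 14·(-16))/84 = -2/3; c = (70·(-16) − 14·(-70))/84 = -5/3.
At d = 9: f̂ = (-2/3)·(9) + (-5/3)·(1) = -23/3.

f̂ = -7.6667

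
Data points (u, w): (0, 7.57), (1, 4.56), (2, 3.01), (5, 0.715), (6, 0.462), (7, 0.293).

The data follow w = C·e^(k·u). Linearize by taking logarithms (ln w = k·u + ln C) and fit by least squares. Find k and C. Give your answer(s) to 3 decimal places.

k = -0.464, C = 7.457

With ln wᵢ as the transformed response and uᵢ as the regressor:
Σu = 21.0000, Σ(u)² = 115.0000, Σln w = 2.3082, Σu·ln w = -11.1824.
Normal system: [[115.0000, 21.0000]; [21.0000, 6]]·[k, ln C]ᵀ = [-11.1824, 2.3082]ᵀ.
Slope k = (n·Σu·ln w − Σu·Σln w)/(n·Σ(u)² − (Σu)²) = (6·-11.1824 − 21.0000·2.3082)/249.0000 = -0.46412; ln C = (Σln w − k·Σu)/n = 2.00913, so C = exp(2.00913) = 7.45685.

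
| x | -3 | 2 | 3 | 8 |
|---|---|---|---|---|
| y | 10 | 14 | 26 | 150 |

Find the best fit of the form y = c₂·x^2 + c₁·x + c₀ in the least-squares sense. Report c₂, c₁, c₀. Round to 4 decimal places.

The normal system AᵀA·[c₂, c₁, c₀]ᵀ = Aᵀy is [[4274, 520, 86]; [520, 86, 10]; [86, 10, 4]]·[c₂, c₁, c₀]ᵀ = [9980, 1276, 200]ᵀ.
Inverting the 3×3 Gram matrix, [c₂, c₁, c₀]ᵀ = [2, 166/61, 12/61]ᵀ.

c₂ = 2.0000, c₁ = 2.7213, c₀ = 0.1967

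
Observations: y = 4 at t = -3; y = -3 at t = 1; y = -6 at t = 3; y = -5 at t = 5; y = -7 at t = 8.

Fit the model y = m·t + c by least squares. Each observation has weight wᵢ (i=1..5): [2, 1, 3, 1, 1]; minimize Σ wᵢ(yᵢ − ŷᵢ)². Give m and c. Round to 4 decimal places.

m = -1.1011, c = -0.7851

The normal equations are: 135·m + 17·c = -162;  17·m + 8·c = -25.
Eliminating c: 8·(row 1) − 17·(row 2) gives 791·m = 8·(-162) − 17·(-25) = -871, so m = -871/791.
Then c = ((-25) − 17·(-871/791))/8 = -621/791.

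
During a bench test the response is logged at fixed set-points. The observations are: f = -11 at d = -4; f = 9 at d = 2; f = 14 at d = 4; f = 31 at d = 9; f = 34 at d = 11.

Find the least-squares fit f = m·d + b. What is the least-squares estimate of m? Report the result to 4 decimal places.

m = 3.0609

Normal-equation sums: Σd·d = 238, Σd = 22, Σ1 = 5.
For Aᵀf: Σd·f = 771, Σf = 77.
Eliminating b: 5·(row 1) − 22·(row 2) gives 706·m = 5·771 − 22·77 = 2161, so m = 2161/706.
Then b = (77 − 22·(2161/706))/5 = 682/353.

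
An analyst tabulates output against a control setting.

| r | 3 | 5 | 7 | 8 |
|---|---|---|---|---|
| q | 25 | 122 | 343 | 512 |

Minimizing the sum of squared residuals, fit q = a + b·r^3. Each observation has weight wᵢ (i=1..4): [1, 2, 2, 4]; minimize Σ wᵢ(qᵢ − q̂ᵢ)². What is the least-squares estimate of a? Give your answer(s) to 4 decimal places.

a = -2.9194

Setting ∂/∂a … = 0 gives: 9·a + 3011·b = 3003;  3011·a + 1315853·b = 1315049.
(Σwᵢ·1 = 9, Σwᵢ·r^3 = 3011, Σwᵢ·r^3·r^3 = 1315853, Σwᵢ·q = 3003, Σwᵢ·r^3·q = 1315049.)
Eliminating b: 1315853·(row 1) − 3011·(row 2) gives 2776556·a = 1315853·3003 − 3011·1315049 = -8105980, so a = -2026495/694139.
Then b = (1315049 − 3011·(-2026495/694139))/1315853 = 698352/694139.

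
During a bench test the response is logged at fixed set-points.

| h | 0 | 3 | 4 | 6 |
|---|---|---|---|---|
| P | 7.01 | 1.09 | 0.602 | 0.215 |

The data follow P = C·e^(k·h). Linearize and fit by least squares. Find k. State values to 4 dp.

k = -0.5844

Linearized form: ln P = k·h + ln C. From the 4 transformed points,
Σh = 13.0000, Σ(h)² = 61.0000, Σln P = -0.0111, Σh·ln P = -10.9942.
Equations: 61.0000·k + 13.0000·ln C = -10.9942;  13.0000·k + 4·ln C = -0.0111.
Δ = 61.0000·4 − (13.0000)² = 75.0000; k = (-10.9942·4 − 13.0000·-0.0111)/75.0000 = -0.58443, ln C = (61.0000·-0.0111 − 13.0000·-10.9942)/75.0000 = 1.89663.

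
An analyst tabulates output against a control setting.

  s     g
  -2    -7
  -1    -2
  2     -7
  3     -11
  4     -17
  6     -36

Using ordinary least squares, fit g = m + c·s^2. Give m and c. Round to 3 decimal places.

From the data, Σ1 = 6, Σs^2 = 70, Σs^2·s^2 = 1666.
Moment sums: Σg = -80, Σs^2·g = -1725.
XᵀX·[m, c]ᵀ = Xᵀg becomes [[6, 70]; [70, 1666]]·[m, c]ᵀ = [-80, -1725]ᵀ.
Eliminating c: 1666·(row 1) − 70·(row 2) gives 5096·m = 1666·(-80) − 70·(-1725) = -12530, so m = -895/364.
Then c = ((-1725) − 70·(-895/364))/1666 = -2375/2548.

m = -2.459, c = -0.932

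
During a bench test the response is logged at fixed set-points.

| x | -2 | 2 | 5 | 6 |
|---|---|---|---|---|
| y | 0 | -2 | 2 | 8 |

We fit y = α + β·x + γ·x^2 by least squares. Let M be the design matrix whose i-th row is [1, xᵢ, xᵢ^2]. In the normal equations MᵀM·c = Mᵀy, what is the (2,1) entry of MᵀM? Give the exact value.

Row 2 ↔ basis x, column 1 ↔ basis 1, so (MᵀM)_{2,1} = Σᵢ x = (-2)·(1) + (2)·(1) + (5)·(1) + (6)·(1) = 11.

11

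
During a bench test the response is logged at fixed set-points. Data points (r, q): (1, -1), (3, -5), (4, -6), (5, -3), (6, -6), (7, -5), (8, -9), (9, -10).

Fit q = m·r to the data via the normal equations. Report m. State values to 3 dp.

m = -1.025

The normal system AᵀA·[m]ᵀ = Aᵀq is [[281]]·[m]ᵀ = [-288]ᵀ.
Hence m = -288 / 281 ≈ -1.02491.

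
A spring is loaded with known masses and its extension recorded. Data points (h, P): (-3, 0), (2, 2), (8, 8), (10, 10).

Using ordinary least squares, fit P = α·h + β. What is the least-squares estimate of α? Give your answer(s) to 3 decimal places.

α = 0.792

With design matrix M, MᵀM = [[177, 17]; [17, 4]] and MᵀP = [168, 20]ᵀ.
Δ = 177·4 − 17² = 419.
α = (168·4 − 17·20)/419 = 332/419; β = (177·20 − 17·168)/419 = 684/419.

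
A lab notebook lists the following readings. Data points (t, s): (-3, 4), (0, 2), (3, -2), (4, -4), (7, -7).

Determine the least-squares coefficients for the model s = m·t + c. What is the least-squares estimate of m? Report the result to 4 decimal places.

m = -1.1497

AᵀA·[m, c]ᵀ = Aᵀs reads: 83·m + 11·c = -83;  11·m + 5·c = -7.
(Σt·t = 83, Σt = 11, Σ1 = 5, Σt·s = -83, Σs = -7.)
Determinant 83·5 − 11² = 294.
m = ((-83)·5 − 11·(-7))/294 = -169/147; c = (83·(-7) − 11·(-83))/294 = 166/147.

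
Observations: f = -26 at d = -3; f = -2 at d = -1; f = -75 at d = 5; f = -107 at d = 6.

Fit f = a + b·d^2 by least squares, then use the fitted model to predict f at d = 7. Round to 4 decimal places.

f̂ = -146.5550

With design matrix M, MᵀM = [[4, 71]; [71, 2003]] and Mᵀf = [-210, -5963]ᵀ.
det = 4·2003 − 71² = 2971.
a = ((-210)·2003 − 71·(-5963))/2971 = 2743/2971; b = (4·(-5963) − 71·(-210))/2971 = -8942/2971.
At d = 7: f̂ = (2743/2971)·(1) + (-8942/2971)·(49) = -435415/2971.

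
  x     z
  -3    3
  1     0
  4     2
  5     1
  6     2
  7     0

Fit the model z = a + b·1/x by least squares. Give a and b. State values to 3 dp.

Entries of AᵀA: Σ1 = 6, Σ1/x = 599/420, Σ1/x·1/x = 222581/176400.
Right-hand side: Σz = 8, Σ1/x·z = 1/30.
Eliminating b: (222581/176400)·(row 1) − (599/420)·(row 2) gives (195337/35280)·a = (222581/176400)·8 − (599/420)·(1/30) = 98459/9800, so a = 1772262/976685.
Then b = ((1/30) − (599/420)·(1772262/976685))/(222581/176400) = -395472/195337.

a = 1.815, b = -2.025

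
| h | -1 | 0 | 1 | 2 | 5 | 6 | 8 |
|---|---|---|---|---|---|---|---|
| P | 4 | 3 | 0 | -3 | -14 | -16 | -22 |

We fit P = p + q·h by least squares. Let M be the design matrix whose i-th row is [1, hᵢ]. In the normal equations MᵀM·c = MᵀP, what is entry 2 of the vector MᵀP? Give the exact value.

-352

Entry 2 ↔ basis h, so (MᵀP)_{2} = Σᵢ (h)·Pᵢ = (-1)·(4) + (0)·(3) + (1)·(0) + (2)·(-3) + (5)·(-14) + (6)·(-16) + (8)·(-22) = -352.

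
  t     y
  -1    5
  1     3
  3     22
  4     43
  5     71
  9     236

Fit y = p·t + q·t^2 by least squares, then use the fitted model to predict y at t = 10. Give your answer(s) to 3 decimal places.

Setting ∂/∂p … = 0 gives: 133·p + 945·q = 2715;  945·p + 7525·q = 21785.
(Σt·t = 133, Σt·t^2 = 945, Σt^2·t^2 = 7525, Σt·y = 2715, Σt^2·y = 21785.)
Determinant 133·7525 − 945² = 107800.
p = (2715·7525 − 945·21785)/107800 = -447/308; q = (133·21785 − 945·2715)/107800 = 677/220.
At t = 10: ŷ = (-447/308)·(10) + (677/220)·(100) = 4105/14.

ŷ = 293.214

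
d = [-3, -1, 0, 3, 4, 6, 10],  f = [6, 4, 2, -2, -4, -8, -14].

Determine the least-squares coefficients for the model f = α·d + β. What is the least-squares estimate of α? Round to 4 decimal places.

α = -1.5789

Entries of MᵀM: Σd·d = 171, Σd = 19, Σ1 = 7.
Moment sums: Σd·f = -232, Σf = -16.
Normal equations: [[171, 19]; [19, 7]]·[α, β]ᵀ = [-232, -16]ᵀ.
Δ = 171·7 − 19² = 836.
α = ((-232)·7 − 19·(-16))/836 = -30/19; β = (171·(-16) − 19·(-232))/836 = 2.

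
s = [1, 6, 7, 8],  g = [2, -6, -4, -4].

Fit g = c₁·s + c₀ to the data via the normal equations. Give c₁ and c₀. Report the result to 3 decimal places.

c₁ = -0.966, c₀ = 2.310

Compute the Gram sums: Σs·s = 150, Σs = 22, Σ1 = 4.
And Σs·g = -94, Σg = -12.
So MᵀM·[c₁, c₀]ᵀ = Mᵀg: [[150, 22]; [22, 4]]·[c₁, c₀]ᵀ = [-94, -12]ᵀ.
Eliminating c₀: 4·(row 1) − 22·(row 2) gives 116·c₁ = 4·(-94) − 22·(-12) = -112, so c₁ = -28/29.
Then c₀ = ((-12) − 22·(-28/29))/4 = 67/29.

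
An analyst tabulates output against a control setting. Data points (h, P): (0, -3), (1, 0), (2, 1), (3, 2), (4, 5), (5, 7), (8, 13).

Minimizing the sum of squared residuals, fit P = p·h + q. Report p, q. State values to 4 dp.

p = 1.9539, q = -2.8487

From the data, Σh·h = 119, Σh = 23, Σ1 = 7.
For XᵀP: Σh·P = 167, ΣP = 25.
Normal equations: [[119, 23]; [23, 7]]·[p, q]ᵀ = [167, 25]ᵀ.
det = 119·7 − 23² = 304.
p = (167·7 − 23·25)/304 = 297/152; q = (119·25 − 23·167)/304 = -433/152.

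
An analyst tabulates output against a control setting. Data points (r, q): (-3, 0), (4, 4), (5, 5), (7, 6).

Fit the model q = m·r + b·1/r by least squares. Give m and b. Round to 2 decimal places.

m = 1.12, b = -6.86

Sums needed: Σr·r = 99, Σr·1/r = 4, Σ1/r·1/r = 41281/176400.
For Mᵀq: Σr·q = 83, Σ1/r·q = 20/7.
So MᵀM·[m, b]ᵀ = Mᵀq: [[99, 4]; [4, 41281/176400]]·[m, b]ᵀ = [83, 20/7]ᵀ.
Determinant 99·(41281/176400) − 4² = 140491/19600.
m = (83·(41281/176400) − 4·(20/7))/(140491/19600) = 1410323/1264419; b = (99·(20/7) − 4·83)/(140491/19600) = -963200/140491.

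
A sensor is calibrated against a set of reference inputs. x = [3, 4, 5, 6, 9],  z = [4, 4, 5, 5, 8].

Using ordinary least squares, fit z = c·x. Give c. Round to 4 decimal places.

c = 0.9281

The normal system AᵀA·[c]ᵀ = Aᵀz is [[167]]·[c]ᵀ = [155]ᵀ.
Hence c = 155 / 167 ≈ 0.928144.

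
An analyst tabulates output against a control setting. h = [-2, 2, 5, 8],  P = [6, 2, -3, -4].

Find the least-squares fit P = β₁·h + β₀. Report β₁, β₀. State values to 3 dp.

β₁ = -1.064, β₀ = 3.708

Forming MᵀM = [[97, 13]; [13, 4]] and MᵀP = [-55, 1]ᵀ gives MᵀM·[β₁, β₀]ᵀ = MᵀP.
Eliminating β₀: 4·(row 1) − 13·(row 2) gives 219·β₁ = 4·(-55) − 13·1 = -233, so β₁ = -233/219.
Then β₀ = (1 − 13·(-233/219))/4 = 812/219.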